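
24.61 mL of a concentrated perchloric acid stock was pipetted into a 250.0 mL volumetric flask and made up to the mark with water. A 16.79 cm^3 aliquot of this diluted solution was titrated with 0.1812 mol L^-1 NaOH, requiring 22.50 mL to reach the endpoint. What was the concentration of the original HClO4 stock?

2.47 M

n(NaOH) = 0.1812 x 0.02250 = 0.004077 mol.
n(HClO4) in the aliquot = 0.004077 mol.
[diluted HClO4] = 0.004077 / 0.01679 = 0.2428 M.
Dilution factor = 250.0/24.61 = 10.16, so [stock] = 0.2428 x 10.16 = 2.47 M.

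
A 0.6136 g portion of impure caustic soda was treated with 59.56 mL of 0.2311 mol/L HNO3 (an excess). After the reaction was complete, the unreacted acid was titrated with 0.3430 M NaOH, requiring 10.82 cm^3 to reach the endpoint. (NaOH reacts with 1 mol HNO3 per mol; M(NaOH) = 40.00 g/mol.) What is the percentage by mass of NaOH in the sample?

Total n(HNO3) added = 0.2311 x 0.05956 = 0.01376 mol.
n(NaOH) used = 0.3430 x 0.01082 = 0.003711 mol, which equals the excess n(HNO3).
So n(HNO3) consumed by the sample = 0.01376 - 0.003711 = 0.01005 mol.
n(NaOH) = 0.01005 / 1 = 0.01005 mol.
mass NaOH = 0.01005 x 40.00 = 0.4021 g, so %NaOH = 0.4021/0.6136 x 100 = 65.5%.

65.5%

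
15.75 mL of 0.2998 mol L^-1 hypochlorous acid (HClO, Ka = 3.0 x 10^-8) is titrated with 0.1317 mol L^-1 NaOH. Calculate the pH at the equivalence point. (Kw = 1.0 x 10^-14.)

n(HClO) = 0.2998 x 0.01575 = 0.004722 mol; V(NaOH) at equivalence = 0.004722/0.1317 = 0.03585 L.
At equivalence all the acid is converted to ClO-; total volume = 0.01575 + 0.03585 = 0.05160 L, so [ClO-] = 0.004722/0.05160 = 0.09150 M.
Kb = Kw/Ka = 1.0e-14 / 3.0 x 10^-8 = 3.33e-7.
[OH^-] = sqrt(Kb x [ClO-]) = sqrt(3.33e-7 x 0.09150) = 0.000175 M.
pOH = 3.76, so pH = 14.00 - 3.76 = 10.24.

10.24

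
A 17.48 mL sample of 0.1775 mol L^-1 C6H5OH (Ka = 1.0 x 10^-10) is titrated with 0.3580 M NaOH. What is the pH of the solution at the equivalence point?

n(C6H5OH) = 0.1775 x 0.01748 = 0.003103 mol; V(NaOH) at equivalence = 0.003103/0.3580 = 0.008667 L.
At equivalence all the acid is converted to C6H5O-; total volume = 0.01748 + 0.008667 = 0.02615 L, so [C6H5O-] = 0.003103/0.02615 = 0.1187 M.
Kb = Kw/Ka = 1.0e-14 / 1.0 x 10^-10 = 0.000100.
[OH^-] = sqrt(Kb x [C6H5O-]) = sqrt(0.000100 x 0.1187) = 0.00344 M.
pOH = 2.46, so pH = 14.00 - 2.46 = 11.54.

11.54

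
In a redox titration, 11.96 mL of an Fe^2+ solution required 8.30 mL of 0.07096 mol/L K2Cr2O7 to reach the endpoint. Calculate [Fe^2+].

n(K2Cr2O7) = 0.07096 x 0.008300 = 0.0005890 mol.
From the balanced equation, 1 mol K2Cr2O7 reacts with 6 mol Fe^2+, so n(Fe^2+) = 0.0005890 x 6/1 = 0.003534 mol.
[Fe^2+] = 0.003534 / 0.01196 L = 0.295 M.

0.295 M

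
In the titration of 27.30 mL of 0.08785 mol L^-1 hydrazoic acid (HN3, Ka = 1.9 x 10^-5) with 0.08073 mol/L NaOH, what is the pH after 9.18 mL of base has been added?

4.37

Initial n(HN3) = 0.08785 x 0.02730 = 0.002398 mol.
n(NaOH) added = 0.08073 x 0.009180 = 0.0007411 mol, converting that many moles of HN3 to N3-.
Remaining n(HN3) = 0.001657 mol; n(N3-) = 0.0007411 mol.
By Henderson-Hasselbalch, pH = pKa + log([A^-]/[HA]) = 4.72 + log(0.0007411/0.001657) = 4.72 + (-0.35) = 4.37.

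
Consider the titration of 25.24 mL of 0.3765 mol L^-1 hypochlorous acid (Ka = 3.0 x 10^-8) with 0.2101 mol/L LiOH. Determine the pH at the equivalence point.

n(HClO) = 0.3765 x 0.02524 = 0.009503 mol; V(LiOH) at equivalence = 0.009503/0.2101 = 0.04523 L.
At equivalence all the acid is converted to ClO-; total volume = 0.02524 + 0.04523 = 0.07047 L, so [ClO-] = 0.009503/0.07047 = 0.1348 M.
Kb = Kw/Ka = 1.0e-14 / 3.0 x 10^-8 = 3.33e-7.
[OH^-] = sqrt(Kb x [ClO-]) = sqrt(3.33e-7 x 0.1348) = 0.000212 M.
pOH = 3.67, so pH = 14.00 - 3.67 = 10.33.

10.33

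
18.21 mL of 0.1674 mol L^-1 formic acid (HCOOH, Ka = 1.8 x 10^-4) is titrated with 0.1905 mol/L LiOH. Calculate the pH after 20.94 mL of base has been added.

n(acid) = 0.1674 x 0.01821 = 0.003048 mol; n(LiOH) added = 0.1905 x 0.02094 = 0.003989 mol.
Base is in excess by 0.003989 - 0.003048 = 0.0009407 mol in a total volume of 0.03915 L.
[OH^-] = 0.0009407/0.03915 = 0.02403 M, so pOH = 1.62 and pH = 14.00 - 1.62 = 12.38.

12.38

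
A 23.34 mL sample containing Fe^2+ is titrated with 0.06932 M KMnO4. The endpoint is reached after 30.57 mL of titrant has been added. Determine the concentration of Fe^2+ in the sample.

n(KMnO4) = 0.06932 x 0.03057 = 0.002119 mol.
From the balanced equation, 1 mol KMnO4 reacts with 5 mol Fe^2+, so n(Fe^2+) = 0.002119 x 5/1 = 0.01060 mol.
[Fe^2+] = 0.01060 / 0.02334 L = 0.454 M.

0.454 M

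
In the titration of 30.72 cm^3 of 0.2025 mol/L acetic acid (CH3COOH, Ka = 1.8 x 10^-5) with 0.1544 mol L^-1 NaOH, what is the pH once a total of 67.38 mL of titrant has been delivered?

n(acid) = 0.2025 x 0.03072 = 0.006221 mol; n(NaOH) added = 0.1544 x 0.06738 = 0.01040 mol.
Base is in excess by 0.01040 - 0.006221 = 0.004183 mol in a total volume of 0.09810 L.
[OH^-] = 0.004183/0.09810 = 0.04264 M, so pOH = 1.37 and pH = 14.00 - 1.37 = 12.63.

12.63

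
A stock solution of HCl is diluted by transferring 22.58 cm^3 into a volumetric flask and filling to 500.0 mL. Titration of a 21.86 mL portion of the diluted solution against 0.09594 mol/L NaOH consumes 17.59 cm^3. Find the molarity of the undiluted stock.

n(NaOH) = 0.09594 x 0.01759 = 0.001688 mol.
n(HCl) in the aliquot = 0.001688 mol.
[diluted HCl] = 0.001688 / 0.02186 = 0.07720 M.
Dilution factor = 500.0/22.58 = 22.14, so [stock] = 0.07720 x 22.14 = 1.71 M.

1.71 M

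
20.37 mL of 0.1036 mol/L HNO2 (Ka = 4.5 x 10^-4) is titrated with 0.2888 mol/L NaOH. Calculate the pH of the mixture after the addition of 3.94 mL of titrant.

3.42

Initial n(HNO2) = 0.1036 x 0.02037 = 0.002110 mol.
n(NaOH) added = 0.2888 x 0.003940 = 0.001138 mol, converting that many moles of HNO2 to NO2-.
Remaining n(HNO2) = 0.0009725 mol; n(NO2-) = 0.001138 mol.
By Henderson-Hasselbalch, pH = pKa + log([A^-]/[HA]) = 3.35 + log(0.001138/0.0009725) = 3.35 + (+0.07) = 3.42.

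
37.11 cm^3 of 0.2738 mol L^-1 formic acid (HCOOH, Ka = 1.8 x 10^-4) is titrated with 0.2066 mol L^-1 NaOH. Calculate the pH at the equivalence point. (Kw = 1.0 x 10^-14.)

n(HCOOH) = 0.2738 x 0.03711 = 0.01016 mol; V(NaOH) at equivalence = 0.01016/0.2066 = 0.04918 L.
At equivalence all the acid is converted to HCOO-; total volume = 0.03711 + 0.04918 = 0.08629 L, so [HCOO-] = 0.01016/0.08629 = 0.1177 M.
Kb = Kw/Ka = 1.0e-14 / 1.8 x 10^-4 = 5.56e-11.
[OH^-] = sqrt(Kb x [HCOO-]) = sqrt(5.56e-11 x 0.1177) = 2.56e-6 M.
pOH = 5.59, so pH = 14.00 - 5.59 = 8.41.

8.41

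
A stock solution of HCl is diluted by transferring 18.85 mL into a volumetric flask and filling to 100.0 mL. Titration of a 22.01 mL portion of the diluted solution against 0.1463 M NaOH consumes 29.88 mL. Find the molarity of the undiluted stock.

1.05 M

n(NaOH) = 0.1463 x 0.02988 = 0.004371 mol.
n(HCl) in the aliquot = 0.004371 mol.
[diluted HCl] = 0.004371 / 0.02201 = 0.1986 M.
Dilution factor = 100.0/18.85 = 5.305, so [stock] = 0.1986 x 5.305 = 1.05 M.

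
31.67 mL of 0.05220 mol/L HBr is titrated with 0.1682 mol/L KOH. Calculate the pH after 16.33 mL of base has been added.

12.36

n(acid) = 0.05220 x 0.03167 = 0.001653 mol; n(KOH) added = 0.1682 x 0.01633 = 0.002747 mol.
Base is in excess by 0.002747 - 0.001653 = 0.001094 mol in a total volume of 0.04800 L.
[OH^-] = 0.001094/0.04800 = 0.02278 M, so pOH = 1.64 and pH = 14.00 - 1.64 = 12.36.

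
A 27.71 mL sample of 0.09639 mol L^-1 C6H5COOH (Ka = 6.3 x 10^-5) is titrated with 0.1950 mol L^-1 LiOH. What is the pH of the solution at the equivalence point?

n(C6H5COOH) = 0.09639 x 0.02771 = 0.002671 mol; V(LiOH) at equivalence = 0.002671/0.1950 = 0.01370 L.
At equivalence all the acid is converted to C6H5COO-; total volume = 0.02771 + 0.01370 = 0.04141 L, so [C6H5COO-] = 0.002671/0.04141 = 0.06450 M.
Kb = Kw/Ka = 1.0e-14 / 6.3 x 10^-5 = 1.59e-10.
[OH^-] = sqrt(Kb x [C6H5COO-]) = sqrt(1.59e-10 x 0.06450) = 3.20e-6 M.
pOH = 5.49, so pH = 14.00 - 5.49 = 8.51.

8.51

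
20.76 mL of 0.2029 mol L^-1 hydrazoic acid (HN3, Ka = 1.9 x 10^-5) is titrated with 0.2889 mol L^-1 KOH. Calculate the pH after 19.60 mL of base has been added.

n(acid) = 0.2029 x 0.02076 = 0.004212 mol; n(KOH) added = 0.2889 x 0.01960 = 0.005662 mol.
Base is in excess by 0.005662 - 0.004212 = 0.001450 mol in a total volume of 0.04036 L.
[OH^-] = 0.001450/0.04036 = 0.03593 M, so pOH = 1.44 and pH = 14.00 - 1.44 = 12.56.

12.56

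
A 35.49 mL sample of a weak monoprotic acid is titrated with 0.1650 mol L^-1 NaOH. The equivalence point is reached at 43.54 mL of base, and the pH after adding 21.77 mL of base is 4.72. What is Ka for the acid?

21.77 mL is half of the equivalence volume, so this is the half-equivalence point where [HA] = [A^-].
At half-equivalence pH = pKa, so pKa = 4.72.
Ka = 10^(-4.72) = 1.9 x 10^-5.

1.9 x 10^-5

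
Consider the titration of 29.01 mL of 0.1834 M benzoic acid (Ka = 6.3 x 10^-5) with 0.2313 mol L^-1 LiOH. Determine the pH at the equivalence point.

8.61

n(C6H5COOH) = 0.1834 x 0.02901 = 0.005320 mol; V(LiOH) at equivalence = 0.005320/0.2313 = 0.02300 L.
At equivalence all the acid is converted to C6H5COO-; total volume = 0.02901 + 0.02300 = 0.05201 L, so [C6H5COO-] = 0.005320/0.05201 = 0.1023 M.
Kb = Kw/Ka = 1.0e-14 / 6.3 x 10^-5 = 1.59e-10.
[OH^-] = sqrt(Kb x [C6H5COO-]) = sqrt(1.59e-10 x 0.1023) = 4.03e-6 M.
pOH = 5.39, so pH = 14.00 - 5.39 = 8.61.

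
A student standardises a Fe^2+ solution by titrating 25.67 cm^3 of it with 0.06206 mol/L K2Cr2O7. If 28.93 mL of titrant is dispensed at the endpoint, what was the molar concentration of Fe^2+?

n(K2Cr2O7) = 0.06206 x 0.02893 = 0.001795 mol.
From the balanced equation, 1 mol K2Cr2O7 reacts with 6 mol Fe^2+, so n(Fe^2+) = 0.001795 x 6/1 = 0.01077 mol.
[Fe^2+] = 0.01077 / 0.02567 L = 0.420 M.

0.420 M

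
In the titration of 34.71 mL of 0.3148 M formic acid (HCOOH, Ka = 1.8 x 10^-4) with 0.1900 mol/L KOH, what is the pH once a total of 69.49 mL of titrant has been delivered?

12.34

n(acid) = 0.3148 x 0.03471 = 0.01093 mol; n(KOH) added = 0.1900 x 0.06949 = 0.01320 mol.
Base is in excess by 0.01320 - 0.01093 = 0.002276 mol in a total volume of 0.1042 L.
[OH^-] = 0.002276/0.1042 = 0.02185 M, so pOH = 1.66 and pH = 14.00 - 1.66 = 12.34.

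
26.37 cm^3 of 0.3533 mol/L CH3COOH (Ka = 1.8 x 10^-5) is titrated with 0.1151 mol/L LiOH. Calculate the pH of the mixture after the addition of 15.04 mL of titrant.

Initial n(CH3COOH) = 0.3533 x 0.02637 = 0.009317 mol.
n(LiOH) added = 0.1151 x 0.01504 = 0.001731 mol, converting that many moles of CH3COOH to CH3COO-.
Remaining n(CH3COOH) = 0.007585 mol; n(CH3COO-) = 0.001731 mol.
By Henderson-Hasselbalch, pH = pKa + log([A^-]/[HA]) = 4.74 + log(0.001731/0.007585) = 4.74 + (-0.64) = 4.10.

4.10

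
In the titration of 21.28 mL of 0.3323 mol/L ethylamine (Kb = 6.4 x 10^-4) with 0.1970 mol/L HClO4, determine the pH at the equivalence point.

n(C2H5NH2) = 0.3323 x 0.02128 = 0.007071 mol; V(HClO4) at equivalence = 0.007071/0.1970 = 0.03590 L.
At equivalence the base is fully converted to C2H5NH3+; total volume = 0.05718 L, so [C2H5NH3+] = 0.007071/0.05718 = 0.1237 M.
Ka(C2H5NH3+) = Kw/Kb = 1.0e-14 / 6.4 x 10^-4 = 1.56e-11.
[H^+] = sqrt(Ka x [C2H5NH3+]) = sqrt(1.56e-11 x 0.1237) = 1.39e-6 M.
pH = -log(1.39e-6) = 5.86.

5.86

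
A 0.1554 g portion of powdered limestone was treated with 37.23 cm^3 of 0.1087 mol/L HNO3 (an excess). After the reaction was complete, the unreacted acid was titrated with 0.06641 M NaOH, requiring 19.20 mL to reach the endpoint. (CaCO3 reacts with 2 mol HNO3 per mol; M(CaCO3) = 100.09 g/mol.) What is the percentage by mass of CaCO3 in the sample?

89.3%

Total n(HNO3) added = 0.1087 x 0.03723 = 0.004047 mol.
n(NaOH) used = 0.06641 x 0.01920 = 0.001275 mol, which equals the excess n(HNO3).
So n(HNO3) consumed by the sample = 0.004047 - 0.001275 = 0.002772 mol.
n(CaCO3) = 0.002772 / 2 = 0.001386 mol.
mass CaCO3 = 0.001386 x 100.09 = 0.1387 g, so %CaCO3 = 0.1387/0.1554 x 100 = 89.3%.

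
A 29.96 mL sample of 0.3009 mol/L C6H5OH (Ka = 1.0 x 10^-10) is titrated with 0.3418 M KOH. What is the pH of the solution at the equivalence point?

n(C6H5OH) = 0.3009 x 0.02996 = 0.009015 mol; V(KOH) at equivalence = 0.009015/0.3418 = 0.02637 L.
At equivalence all the acid is converted to C6H5O-; total volume = 0.02996 + 0.02637 = 0.05633 L, so [C6H5O-] = 0.009015/0.05633 = 0.1600 M.
Kb = Kw/Ka = 1.0e-14 / 1.0 x 10^-10 = 0.000100.
[OH^-] = sqrt(Kb x [C6H5O-]) = sqrt(0.000100 x 0.1600) = 0.00400 M.
pOH = 2.40, so pH = 14.00 - 2.40 = 11.60.

11.60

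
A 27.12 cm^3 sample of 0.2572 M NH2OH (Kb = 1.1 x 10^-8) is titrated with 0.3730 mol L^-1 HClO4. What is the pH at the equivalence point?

n(NH2OH) = 0.2572 x 0.02712 = 0.006975 mol; V(HClO4) at equivalence = 0.006975/0.3730 = 0.01870 L.
At equivalence the base is fully converted to NH3OH+; total volume = 0.04582 L, so [NH3OH+] = 0.006975/0.04582 = 0.1522 M.
Ka(NH3OH+) = Kw/Kb = 1.0e-14 / 1.1 x 10^-8 = 9.09e-7.
[H^+] = sqrt(Ka x [NH3OH+]) = sqrt(9.09e-7 x 0.1522) = 0.000372 M.
pH = -log(0.000372) = 3.43.

3.43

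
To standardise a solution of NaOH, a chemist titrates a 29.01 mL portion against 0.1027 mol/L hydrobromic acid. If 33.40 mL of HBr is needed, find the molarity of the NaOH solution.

0.118 M

n(HBr) delivered = 0.1027 x 0.03340 = 0.003430 mol.
For a 1:1 reaction, n(NaOH) = 0.003430 mol.
[NaOH] = 0.003430 mol / 0.02901 L = 0.118 M.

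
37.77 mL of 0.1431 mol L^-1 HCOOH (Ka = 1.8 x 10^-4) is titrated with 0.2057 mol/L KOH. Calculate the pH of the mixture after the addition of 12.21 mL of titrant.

3.68

Initial n(HCOOH) = 0.1431 x 0.03777 = 0.005405 mol.
n(KOH) added = 0.2057 x 0.01221 = 0.002512 mol, converting that many moles of HCOOH to HCOO-.
Remaining n(HCOOH) = 0.002893 mol; n(HCOO-) = 0.002512 mol.
By Henderson-Hasselbalch, pH = pKa + log([A^-]/[HA]) = 3.74 + log(0.002512/0.002893) = 3.74 + (-0.06) = 3.68.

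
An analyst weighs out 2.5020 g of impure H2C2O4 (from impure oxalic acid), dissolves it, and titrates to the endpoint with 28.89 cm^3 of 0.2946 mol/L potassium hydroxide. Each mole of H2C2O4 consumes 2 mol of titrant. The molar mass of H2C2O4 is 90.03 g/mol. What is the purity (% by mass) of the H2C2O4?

15.3%

n(KOH) = 0.2946 x 0.02889 = 0.008511 mol.
n(H2C2O4) = 0.008511 / 2 = 0.004255 mol.
mass of H2C2O4 = 0.004255 x 90.03 = 0.3831 g.
% purity = 0.3831 / 2.5020 x 100 = 15.3%.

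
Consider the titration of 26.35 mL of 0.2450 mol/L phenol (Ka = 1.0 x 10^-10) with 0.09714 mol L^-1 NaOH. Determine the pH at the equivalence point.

11.42

n(C6H5OH) = 0.2450 x 0.02635 = 0.006456 mol; V(NaOH) at equivalence = 0.006456/0.09714 = 0.06646 L.
At equivalence all the acid is converted to C6H5O-; total volume = 0.02635 + 0.06646 = 0.09281 L, so [C6H5O-] = 0.006456/0.09281 = 0.06956 M.
Kb = Kw/Ka = 1.0e-14 / 1.0 x 10^-10 = 0.000100.
[OH^-] = sqrt(Kb x [C6H5O-]) = sqrt(0.000100 x 0.06956) = 0.00264 M.
pOH = 2.58, so pH = 14.00 - 2.58 = 11.42.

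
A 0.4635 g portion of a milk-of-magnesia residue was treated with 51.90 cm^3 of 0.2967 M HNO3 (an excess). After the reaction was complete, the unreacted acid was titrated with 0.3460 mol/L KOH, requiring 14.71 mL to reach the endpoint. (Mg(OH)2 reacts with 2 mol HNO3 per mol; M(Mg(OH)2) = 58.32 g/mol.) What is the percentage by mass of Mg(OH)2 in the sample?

64.9%

Total n(HNO3) added = 0.2967 x 0.05190 = 0.01540 mol.
n(KOH) used = 0.3460 x 0.01471 = 0.005090 mol, which equals the excess n(HNO3).
So n(HNO3) consumed by the sample = 0.01540 - 0.005090 = 0.01031 mol.
n(Mg(OH)2) = 0.01031 / 2 = 0.005155 mol.
mass Mg(OH)2 = 0.005155 x 58.32 = 0.3006 g, so %Mg(OH)2 = 0.3006/0.4635 x 100 = 64.9%.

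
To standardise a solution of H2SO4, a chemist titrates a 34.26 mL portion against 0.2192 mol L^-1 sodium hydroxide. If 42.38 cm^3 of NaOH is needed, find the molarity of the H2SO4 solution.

n(NaOH) delivered = 0.2192 x 0.04238 = 0.009290 mol.
The reaction is 1 H2SO4 + 2 NaOH, so n(H2SO4) = 0.009290 x 1/2 = 0.004645 mol.
[H2SO4] = 0.004645 mol / 0.03426 L = 0.136 M.

0.136 M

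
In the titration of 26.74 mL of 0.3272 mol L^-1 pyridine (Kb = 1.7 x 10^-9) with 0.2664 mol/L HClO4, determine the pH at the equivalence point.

n(C5H5N) = 0.3272 x 0.02674 = 0.008749 mol; V(HClO4) at equivalence = 0.008749/0.2664 = 0.03284 L.
At equivalence the base is fully converted to C5H5NH+; total volume = 0.05958 L, so [C5H5NH+] = 0.008749/0.05958 = 0.1468 M.
Ka(C5H5NH+) = Kw/Kb = 1.0e-14 / 1.7 x 10^-9 = 5.88e-6.
[H^+] = sqrt(Ka x [C5H5NH+]) = sqrt(5.88e-6 x 0.1468) = 0.000929 M.
pH = -log(0.000929) = 3.03.

3.03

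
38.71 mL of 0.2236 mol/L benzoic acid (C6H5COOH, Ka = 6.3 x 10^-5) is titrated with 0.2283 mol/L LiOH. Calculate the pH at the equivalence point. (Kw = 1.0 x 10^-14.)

8.63

n(C6H5COOH) = 0.2236 x 0.03871 = 0.008656 mol; V(LiOH) at equivalence = 0.008656/0.2283 = 0.03791 L.
At equivalence all the acid is converted to C6H5COO-; total volume = 0.03871 + 0.03791 = 0.07662 L, so [C6H5COO-] = 0.008656/0.07662 = 0.1130 M.
Kb = Kw/Ka = 1.0e-14 / 6.3 x 10^-5 = 1.59e-10.
[OH^-] = sqrt(Kb x [C6H5COO-]) = sqrt(1.59e-10 x 0.1130) = 4.23e-6 M.
pOH = 5.37, so pH = 14.00 - 5.37 = 8.63.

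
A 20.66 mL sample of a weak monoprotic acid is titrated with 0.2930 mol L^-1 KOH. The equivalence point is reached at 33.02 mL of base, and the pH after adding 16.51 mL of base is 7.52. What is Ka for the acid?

3.0 x 10^-8

16.51 mL is half of the equivalence volume, so this is the half-equivalence point where [HA] = [A^-].
At half-equivalence pH = pKa, so pKa = 7.52.
Ka = 10^(-7.52) = 3.0 x 10^-8.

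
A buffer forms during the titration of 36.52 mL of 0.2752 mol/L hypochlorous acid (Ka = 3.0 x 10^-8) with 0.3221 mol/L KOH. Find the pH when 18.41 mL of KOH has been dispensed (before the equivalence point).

7.68

Initial n(HClO) = 0.2752 x 0.03652 = 0.01005 mol.
n(KOH) added = 0.3221 x 0.01841 = 0.005930 mol, converting that many moles of HClO to ClO-.
Remaining n(HClO) = 0.004120 mol; n(ClO-) = 0.005930 mol.
By Henderson-Hasselbalch, pH = pKa + log([A^-]/[HA]) = 7.52 + log(0.005930/0.004120) = 7.52 + (+0.16) = 7.68.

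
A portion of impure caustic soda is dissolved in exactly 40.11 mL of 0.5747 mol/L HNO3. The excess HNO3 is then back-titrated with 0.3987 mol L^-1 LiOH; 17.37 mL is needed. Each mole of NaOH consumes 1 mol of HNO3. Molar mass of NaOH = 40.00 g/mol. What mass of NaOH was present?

0.645 g

Total n(HNO3) added = 0.5747 x 0.04011 = 0.02305 mol.
n(LiOH) used = 0.3987 x 0.01737 = 0.006925 mol, which equals the excess n(HNO3).
So n(HNO3) consumed by the sample = 0.02305 - 0.006925 = 0.01613 mol.
n(NaOH) = 0.01613 / 1 = 0.01613 mol.
mass = 0.01613 mol x 40.00 g/mol = 0.645 g.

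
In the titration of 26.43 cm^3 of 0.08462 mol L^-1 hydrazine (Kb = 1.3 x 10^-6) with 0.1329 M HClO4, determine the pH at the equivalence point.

n(N2H4) = 0.08462 x 0.02643 = 0.002237 mol; V(HClO4) at equivalence = 0.002237/0.1329 = 0.01683 L.
At equivalence the base is fully converted to N2H5+; total volume = 0.04326 L, so [N2H5+] = 0.002237/0.04326 = 0.05170 M.
Ka(N2H5+) = Kw/Kb = 1.0e-14 / 1.3 x 10^-6 = 7.69e-9.
[H^+] = sqrt(Ka x [N2H5+]) = sqrt(7.69e-9 x 0.05170) = 1.99e-5 M.
pH = -log(1.99e-5) = 4.70.

4.70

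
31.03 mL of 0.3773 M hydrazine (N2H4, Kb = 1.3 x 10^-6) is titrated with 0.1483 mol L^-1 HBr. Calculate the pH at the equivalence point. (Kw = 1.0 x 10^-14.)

4.54

n(N2H4) = 0.3773 x 0.03103 = 0.01171 mol; V(HBr) at equivalence = 0.01171/0.1483 = 0.07895 L.
At equivalence the base is fully converted to N2H5+; total volume = 0.1100 L, so [N2H5+] = 0.01171/0.1100 = 0.1065 M.
Ka(N2H5+) = Kw/Kb = 1.0e-14 / 1.3 x 10^-6 = 7.69e-9.
[H^+] = sqrt(Ka x [N2H5+]) = sqrt(7.69e-9 x 0.1065) = 2.86e-5 M.
pH = -log(2.86e-5) = 4.54.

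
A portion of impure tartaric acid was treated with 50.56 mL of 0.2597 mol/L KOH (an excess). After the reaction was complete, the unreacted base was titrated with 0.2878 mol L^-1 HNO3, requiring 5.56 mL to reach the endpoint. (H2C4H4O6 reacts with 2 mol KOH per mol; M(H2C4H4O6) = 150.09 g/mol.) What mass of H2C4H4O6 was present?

0.865 g

Total n(KOH) added = 0.2597 x 0.05056 = 0.01313 mol.
n(HNO3) used = 0.2878 x 0.005560 = 0.001600 mol, which equals the excess n(KOH).
So n(KOH) consumed by the sample = 0.01313 - 0.001600 = 0.01153 mol.
n(H2C4H4O6) = 0.01153 / 2 = 0.005765 mol.
mass = 0.005765 mol x 150.09 g/mol = 0.865 g.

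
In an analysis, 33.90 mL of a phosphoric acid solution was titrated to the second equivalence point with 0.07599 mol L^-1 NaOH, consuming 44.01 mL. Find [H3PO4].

n(NaOH) = 0.07599 x 0.04401 = 0.003344 mol.
At the second equivalence point, 2 mol OH^- react per mol H3PO4, so n(H3PO4) = 0.003344 / 2 = 0.001672 mol.
[H3PO4] = 0.001672 / 0.03390 L = 0.0493 M.

0.0493 M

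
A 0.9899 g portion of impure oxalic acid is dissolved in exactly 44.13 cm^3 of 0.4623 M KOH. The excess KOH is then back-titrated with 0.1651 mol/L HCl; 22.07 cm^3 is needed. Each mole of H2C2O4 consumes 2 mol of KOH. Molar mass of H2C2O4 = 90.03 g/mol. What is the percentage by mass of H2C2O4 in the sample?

Total n(KOH) added = 0.4623 x 0.04413 = 0.02040 mol.
n(HCl) used = 0.1651 x 0.02207 = 0.003644 mol, which equals the excess n(KOH).
So n(KOH) consumed by the sample = 0.02040 - 0.003644 = 0.01676 mol.
n(H2C2O4) = 0.01676 / 2 = 0.008379 mol.
mass H2C2O4 = 0.008379 x 90.03 = 0.7543 g, so %H2C2O4 = 0.7543/0.9899 x 100 = 76.2%.

76.2%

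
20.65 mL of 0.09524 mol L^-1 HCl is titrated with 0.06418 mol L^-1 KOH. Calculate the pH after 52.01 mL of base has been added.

12.28

n(acid) = 0.09524 x 0.02065 = 0.001967 mol; n(KOH) added = 0.06418 x 0.05201 = 0.003338 mol.
Base is in excess by 0.003338 - 0.001967 = 0.001371 mol in a total volume of 0.07266 L.
[OH^-] = 0.001371/0.07266 = 0.01887 M, so pOH = 1.72 and pH = 14.00 - 1.72 = 12.28.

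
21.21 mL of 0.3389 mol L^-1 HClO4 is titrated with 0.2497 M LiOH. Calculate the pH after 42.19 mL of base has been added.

n(acid) = 0.3389 x 0.02121 = 0.007188 mol; n(LiOH) added = 0.2497 x 0.04219 = 0.01053 mol.
Base is in excess by 0.01053 - 0.007188 = 0.003347 mol in a total volume of 0.06340 L.
[OH^-] = 0.003347/0.06340 = 0.05279 M, so pOH = 1.28 and pH = 14.00 - 1.28 = 12.72.

12.72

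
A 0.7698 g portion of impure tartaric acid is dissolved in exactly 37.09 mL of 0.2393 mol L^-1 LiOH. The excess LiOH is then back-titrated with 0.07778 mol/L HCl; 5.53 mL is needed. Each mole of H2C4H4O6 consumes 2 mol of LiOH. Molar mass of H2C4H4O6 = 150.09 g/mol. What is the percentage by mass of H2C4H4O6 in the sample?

Total n(LiOH) added = 0.2393 x 0.03709 = 0.008876 mol.
n(HCl) used = 0.07778 x 0.005530 = 0.0004301 mol, which equals the excess n(LiOH).
So n(LiOH) consumed by the sample = 0.008876 - 0.0004301 = 0.008446 mol.
n(H2C4H4O6) = 0.008446 / 2 = 0.004223 mol.
mass H2C4H4O6 = 0.004223 x 150.09 = 0.6338 g, so %H2C4H4O6 = 0.6338/0.7698 x 100 = 82.3%.

82.3%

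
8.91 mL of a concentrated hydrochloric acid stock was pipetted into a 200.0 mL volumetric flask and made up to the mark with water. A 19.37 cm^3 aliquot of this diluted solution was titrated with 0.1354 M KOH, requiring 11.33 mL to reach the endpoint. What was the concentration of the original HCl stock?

1.78 M

n(KOH) = 0.1354 x 0.01133 = 0.001534 mol.
n(HCl) in the aliquot = 0.001534 mol.
[diluted HCl] = 0.001534 / 0.01937 = 0.07920 M.
Dilution factor = 200.0/8.910 = 22.45, so [stock] = 0.07920 x 22.45 = 1.78 M.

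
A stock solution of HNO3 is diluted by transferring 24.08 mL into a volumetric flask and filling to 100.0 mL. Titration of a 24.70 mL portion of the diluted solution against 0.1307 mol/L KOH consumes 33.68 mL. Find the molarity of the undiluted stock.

0.740 M

n(KOH) = 0.1307 x 0.03368 = 0.004402 mol.
n(HNO3) in the aliquot = 0.004402 mol.
[diluted HNO3] = 0.004402 / 0.02470 = 0.1782 M.
Dilution factor = 100.0/24.08 = 4.153, so [stock] = 0.1782 x 4.153 = 0.740 M.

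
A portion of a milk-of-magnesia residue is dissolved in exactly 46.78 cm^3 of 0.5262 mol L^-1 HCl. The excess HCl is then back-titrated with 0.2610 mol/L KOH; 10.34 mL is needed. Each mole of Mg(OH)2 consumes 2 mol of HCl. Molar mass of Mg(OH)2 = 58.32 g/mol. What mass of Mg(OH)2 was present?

Total n(HCl) added = 0.5262 x 0.04678 = 0.02462 mol.
n(KOH) used = 0.2610 x 0.01034 = 0.002699 mol, which equals the excess n(HCl).
So n(HCl) consumed by the sample = 0.02462 - 0.002699 = 0.02192 mol.
n(Mg(OH)2) = 0.02192 / 2 = 0.01096 mol.
mass = 0.01096 mol x 58.32 g/mol = 0.639 g.

0.639 g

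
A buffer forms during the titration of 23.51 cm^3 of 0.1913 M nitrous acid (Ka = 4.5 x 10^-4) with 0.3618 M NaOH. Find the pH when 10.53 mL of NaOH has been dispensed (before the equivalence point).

Initial n(HNO2) = 0.1913 x 0.02351 = 0.004497 mol.
n(NaOH) added = 0.3618 x 0.01053 = 0.003810 mol, converting that many moles of HNO2 to NO2-.
Remaining n(HNO2) = 0.0006877 mol; n(NO2-) = 0.003810 mol.
By Henderson-Hasselbalch, pH = pKa + log([A^-]/[HA]) = 3.35 + log(0.003810/0.0006877) = 3.35 + (+0.74) = 4.09.

4.09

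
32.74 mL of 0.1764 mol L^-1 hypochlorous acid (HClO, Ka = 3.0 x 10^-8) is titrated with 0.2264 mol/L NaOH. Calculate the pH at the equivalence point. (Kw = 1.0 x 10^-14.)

n(HClO) = 0.1764 x 0.03274 = 0.005775 mol; V(NaOH) at equivalence = 0.005775/0.2264 = 0.02551 L.
At equivalence all the acid is converted to ClO-; total volume = 0.03274 + 0.02551 = 0.05825 L, so [ClO-] = 0.005775/0.05825 = 0.09915 M.
Kb = Kw/Ka = 1.0e-14 / 3.0 x 10^-8 = 3.33e-7.
[OH^-] = sqrt(Kb x [ClO-]) = sqrt(3.33e-7 x 0.09915) = 0.000182 M.
pOH = 3.74, so pH = 14.00 - 3.74 = 10.26.

10.26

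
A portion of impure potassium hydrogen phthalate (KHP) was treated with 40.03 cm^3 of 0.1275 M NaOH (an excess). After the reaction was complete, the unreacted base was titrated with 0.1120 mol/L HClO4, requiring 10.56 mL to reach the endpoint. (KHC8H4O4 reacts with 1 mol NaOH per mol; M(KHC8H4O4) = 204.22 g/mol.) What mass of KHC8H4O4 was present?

Total n(NaOH) added = 0.1275 x 0.04003 = 0.005104 mol.
n(HClO4) used = 0.1120 x 0.01056 = 0.001183 mol, which equals the excess n(NaOH).
So n(NaOH) consumed by the sample = 0.005104 - 0.001183 = 0.003921 mol.
n(KHC8H4O4) = 0.003921 / 1 = 0.003921 mol.
mass = 0.003921 mol x 204.22 g/mol = 0.801 g.

0.801 g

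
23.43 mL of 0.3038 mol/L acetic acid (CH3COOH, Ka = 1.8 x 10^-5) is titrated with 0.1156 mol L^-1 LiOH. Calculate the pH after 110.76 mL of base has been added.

n(acid) = 0.3038 x 0.02343 = 0.007118 mol; n(LiOH) added = 0.1156 x 0.1108 = 0.01280 mol.
Base is in excess by 0.01280 - 0.007118 = 0.005686 mol in a total volume of 0.1342 L.
[OH^-] = 0.005686/0.1342 = 0.04237 M, so pOH = 1.37 and pH = 14.00 - 1.37 = 12.63.

12.63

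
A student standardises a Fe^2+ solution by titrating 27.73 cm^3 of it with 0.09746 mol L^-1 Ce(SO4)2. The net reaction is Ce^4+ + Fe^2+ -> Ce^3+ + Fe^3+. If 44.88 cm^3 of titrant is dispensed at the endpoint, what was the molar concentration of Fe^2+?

n(Ce(SO4)2) = 0.09746 x 0.04488 = 0.004374 mol.
From the balanced equation, 1 mol Ce(SO4)2 reacts with 1 mol Fe^2+, so n(Fe^2+) = 0.004374 x 1/1 = 0.004374 mol.
[Fe^2+] = 0.004374 / 0.02773 L = 0.158 M.

0.158 M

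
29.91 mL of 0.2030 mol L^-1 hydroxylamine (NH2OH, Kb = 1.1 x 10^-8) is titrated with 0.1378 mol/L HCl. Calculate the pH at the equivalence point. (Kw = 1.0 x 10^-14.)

3.56

n(NH2OH) = 0.2030 x 0.02991 = 0.006072 mol; V(HCl) at equivalence = 0.006072/0.1378 = 0.04406 L.
At equivalence the base is fully converted to NH3OH+; total volume = 0.07397 L, so [NH3OH+] = 0.006072/0.07397 = 0.08208 M.
Ka(NH3OH+) = Kw/Kb = 1.0e-14 / 1.1 x 10^-8 = 9.09e-7.
[H^+] = sqrt(Ka x [NH3OH+]) = sqrt(9.09e-7 x 0.08208) = 0.000273 M.
pH = -log(0.000273) = 3.56.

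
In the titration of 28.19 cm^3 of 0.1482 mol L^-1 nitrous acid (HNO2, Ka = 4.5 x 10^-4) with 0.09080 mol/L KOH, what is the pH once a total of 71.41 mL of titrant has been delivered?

12.36

n(acid) = 0.1482 x 0.02819 = 0.004178 mol; n(KOH) added = 0.09080 x 0.07141 = 0.006484 mol.
Base is in excess by 0.006484 - 0.004178 = 0.002306 mol in a total volume of 0.09960 L.
[OH^-] = 0.002306/0.09960 = 0.02316 M, so pOH = 1.64 and pH = 14.00 - 1.64 = 12.36.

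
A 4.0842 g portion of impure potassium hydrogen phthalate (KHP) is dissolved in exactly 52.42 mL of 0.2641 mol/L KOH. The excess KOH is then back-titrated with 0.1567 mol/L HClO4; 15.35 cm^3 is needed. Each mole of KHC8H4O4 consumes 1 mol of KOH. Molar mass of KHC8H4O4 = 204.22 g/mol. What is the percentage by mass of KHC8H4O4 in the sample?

57.2%

Total n(KOH) added = 0.2641 x 0.05242 = 0.01384 mol.
n(HClO4) used = 0.1567 x 0.01535 = 0.002405 mol, which equals the excess n(KOH).
So n(KOH) consumed by the sample = 0.01384 - 0.002405 = 0.01144 mol.
n(KHC8H4O4) = 0.01144 / 1 = 0.01144 mol.
mass KHC8H4O4 = 0.01144 x 204.22 = 2.336 g, so %KHC8H4O4 = 2.336/4.0842 x 100 = 57.2%.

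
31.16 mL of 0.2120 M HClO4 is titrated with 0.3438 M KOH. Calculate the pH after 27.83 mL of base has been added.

12.70

n(acid) = 0.2120 x 0.03116 = 0.006606 mol; n(KOH) added = 0.3438 x 0.02783 = 0.009568 mol.
Base is in excess by 0.009568 - 0.006606 = 0.002962 mol in a total volume of 0.05899 L.
[OH^-] = 0.002962/0.05899 = 0.05021 M, so pOH = 1.30 and pH = 14.00 - 1.30 = 12.70.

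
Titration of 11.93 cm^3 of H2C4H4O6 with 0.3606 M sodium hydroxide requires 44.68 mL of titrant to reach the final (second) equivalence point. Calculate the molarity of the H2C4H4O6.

0.675 M

n(NaOH) = 0.3606 x 0.04468 = 0.01611 mol.
At the final (second) equivalence point, 2 mol OH^- react per mol H2C4H4O6, so n(H2C4H4O6) = 0.01611 / 2 = 0.008056 mol.
[H2C4H4O6] = 0.008056 / 0.01193 L = 0.675 M.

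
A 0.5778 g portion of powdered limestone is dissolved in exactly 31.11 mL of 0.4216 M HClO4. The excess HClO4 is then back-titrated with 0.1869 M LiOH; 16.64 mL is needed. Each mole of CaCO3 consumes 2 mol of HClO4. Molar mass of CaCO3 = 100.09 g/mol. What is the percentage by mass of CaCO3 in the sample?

Total n(HClO4) added = 0.4216 x 0.03111 = 0.01312 mol.
n(LiOH) used = 0.1869 x 0.01664 = 0.003110 mol, which equals the excess n(HClO4).
So n(HClO4) consumed by the sample = 0.01312 - 0.003110 = 0.01001 mol.
n(CaCO3) = 0.01001 / 2 = 0.005003 mol.
mass CaCO3 = 0.005003 x 100.09 = 0.5007 g, so %CaCO3 = 0.5007/0.5778 x 100 = 86.7%.

86.7%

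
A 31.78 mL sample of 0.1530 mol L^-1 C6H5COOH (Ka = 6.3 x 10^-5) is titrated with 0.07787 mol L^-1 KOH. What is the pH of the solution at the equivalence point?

n(C6H5COOH) = 0.1530 x 0.03178 = 0.004862 mol; V(KOH) at equivalence = 0.004862/0.07787 = 0.06244 L.
At equivalence all the acid is converted to C6H5COO-; total volume = 0.03178 + 0.06244 = 0.09422 L, so [C6H5COO-] = 0.004862/0.09422 = 0.05161 M.
Kb = Kw/Ka = 1.0e-14 / 6.3 x 10^-5 = 1.59e-10.
[OH^-] = sqrt(Kb x [C6H5COO-]) = sqrt(1.59e-10 x 0.05161) = 2.86e-6 M.
pOH = 5.54, so pH = 14.00 - 5.54 = 8.46.

8.46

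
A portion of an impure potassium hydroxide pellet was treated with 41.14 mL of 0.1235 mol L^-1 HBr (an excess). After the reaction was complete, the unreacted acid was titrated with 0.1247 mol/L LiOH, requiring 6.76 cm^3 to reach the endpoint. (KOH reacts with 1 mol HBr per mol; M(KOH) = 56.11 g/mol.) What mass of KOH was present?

Total n(HBr) added = 0.1235 x 0.04114 = 0.005081 mol.
n(LiOH) used = 0.1247 x 0.006760 = 0.0008430 mol, which equals the excess n(HBr).
So n(HBr) consumed by the sample = 0.005081 - 0.0008430 = 0.004238 mol.
n(KOH) = 0.004238 / 1 = 0.004238 mol.
mass = 0.004238 mol x 56.11 g/mol = 0.238 g.

0.238 g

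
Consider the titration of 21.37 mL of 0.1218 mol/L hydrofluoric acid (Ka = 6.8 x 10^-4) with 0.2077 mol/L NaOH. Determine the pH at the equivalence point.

8.03

n(HF) = 0.1218 x 0.02137 = 0.002603 mol; V(NaOH) at equivalence = 0.002603/0.2077 = 0.01253 L.
At equivalence all the acid is converted to F-; total volume = 0.02137 + 0.01253 = 0.03390 L, so [F-] = 0.002603/0.03390 = 0.07678 M.
Kb = Kw/Ka = 1.0e-14 / 6.8 x 10^-4 = 1.47e-11.
[OH^-] = sqrt(Kb x [F-]) = sqrt(1.47e-11 x 0.07678) = 1.06e-6 M.
pOH = 5.97, so pH = 14.00 - 5.97 = 8.03.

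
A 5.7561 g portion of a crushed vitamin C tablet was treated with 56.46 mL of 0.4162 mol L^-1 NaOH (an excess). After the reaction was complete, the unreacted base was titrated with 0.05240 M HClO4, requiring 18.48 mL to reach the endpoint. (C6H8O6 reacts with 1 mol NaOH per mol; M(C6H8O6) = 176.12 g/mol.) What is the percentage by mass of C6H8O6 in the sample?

Total n(NaOH) added = 0.4162 x 0.05646 = 0.02350 mol.
n(HClO4) used = 0.05240 x 0.01848 = 0.0009684 mol, which equals the excess n(NaOH).
So n(NaOH) consumed by the sample = 0.02350 - 0.0009684 = 0.02253 mol.
n(C6H8O6) = 0.02253 / 1 = 0.02253 mol.
mass C6H8O6 = 0.02253 x 176.12 = 3.968 g, so %C6H8O6 = 3.968/5.7561 x 100 = 68.9%.

68.9%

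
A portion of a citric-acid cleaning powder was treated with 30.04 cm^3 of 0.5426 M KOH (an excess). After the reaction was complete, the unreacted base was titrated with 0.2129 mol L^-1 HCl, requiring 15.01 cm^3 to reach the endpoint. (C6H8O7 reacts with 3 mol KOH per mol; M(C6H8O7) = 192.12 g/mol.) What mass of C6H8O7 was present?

Total n(KOH) added = 0.5426 x 0.03004 = 0.01630 mol.
n(HCl) used = 0.2129 x 0.01501 = 0.003196 mol, which equals the excess n(KOH).
So n(KOH) consumed by the sample = 0.01630 - 0.003196 = 0.01310 mol.
n(C6H8O7) = 0.01310 / 3 = 0.004368 mol.
mass = 0.004368 mol x 192.12 g/mol = 0.839 g.

0.839 g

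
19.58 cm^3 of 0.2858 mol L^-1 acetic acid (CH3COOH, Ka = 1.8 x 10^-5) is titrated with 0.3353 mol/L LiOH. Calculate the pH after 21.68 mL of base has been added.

12.61

n(acid) = 0.2858 x 0.01958 = 0.005596 mol; n(LiOH) added = 0.3353 x 0.02168 = 0.007269 mol.
Base is in excess by 0.007269 - 0.005596 = 0.001673 mol in a total volume of 0.04126 L.
[OH^-] = 0.001673/0.04126 = 0.04056 M, so pOH = 1.39 and pH = 14.00 - 1.39 = 12.61.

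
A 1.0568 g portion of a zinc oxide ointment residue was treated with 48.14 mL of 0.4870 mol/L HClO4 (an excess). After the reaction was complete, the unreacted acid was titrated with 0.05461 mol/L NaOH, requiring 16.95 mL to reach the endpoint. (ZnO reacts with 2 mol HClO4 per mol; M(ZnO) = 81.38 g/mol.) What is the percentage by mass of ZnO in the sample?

Total n(HClO4) added = 0.4870 x 0.04814 = 0.02344 mol.
n(NaOH) used = 0.05461 x 0.01695 = 0.0009256 mol, which equals the excess n(HClO4).
So n(HClO4) consumed by the sample = 0.02344 - 0.0009256 = 0.02252 mol.
n(ZnO) = 0.02252 / 2 = 0.01126 mol.
mass ZnO = 0.01126 x 81.38 = 0.9163 g, so %ZnO = 0.9163/1.0568 x 100 = 86.7%.

86.7%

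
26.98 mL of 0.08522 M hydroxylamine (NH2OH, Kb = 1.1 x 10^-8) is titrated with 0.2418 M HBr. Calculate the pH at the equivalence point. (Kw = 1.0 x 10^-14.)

n(NH2OH) = 0.08522 x 0.02698 = 0.002299 mol; V(HBr) at equivalence = 0.002299/0.2418 = 0.009509 L.
At equivalence the base is fully converted to NH3OH+; total volume = 0.03649 L, so [NH3OH+] = 0.002299/0.03649 = 0.06301 M.
Ka(NH3OH+) = Kw/Kb = 1.0e-14 / 1.1 x 10^-8 = 9.09e-7.
[H^+] = sqrt(Ka x [NH3OH+]) = sqrt(9.09e-7 x 0.06301) = 0.000239 M.
pH = -log(0.000239) = 3.62.

3.62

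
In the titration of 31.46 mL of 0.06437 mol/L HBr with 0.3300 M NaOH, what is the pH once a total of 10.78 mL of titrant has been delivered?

12.56

n(acid) = 0.06437 x 0.03146 = 0.002025 mol; n(NaOH) added = 0.3300 x 0.01078 = 0.003557 mol.
Base is in excess by 0.003557 - 0.002025 = 0.001532 mol in a total volume of 0.04224 L.
[OH^-] = 0.001532/0.04224 = 0.03628 M, so pOH = 1.44 and pH = 14.00 - 1.44 = 12.56.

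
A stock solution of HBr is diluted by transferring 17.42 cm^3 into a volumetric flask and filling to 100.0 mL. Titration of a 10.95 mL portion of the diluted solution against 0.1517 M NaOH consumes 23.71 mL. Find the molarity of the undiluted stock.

n(NaOH) = 0.1517 x 0.02371 = 0.003597 mol.
n(HBr) in the aliquot = 0.003597 mol.
[diluted HBr] = 0.003597 / 0.01095 = 0.3285 M.
Dilution factor = 100.0/17.42 = 5.741, so [stock] = 0.3285 x 5.741 = 1.89 M.

1.89 M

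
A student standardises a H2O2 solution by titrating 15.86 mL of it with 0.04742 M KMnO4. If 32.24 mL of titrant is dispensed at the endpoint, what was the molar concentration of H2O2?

n(KMnO4) = 0.04742 x 0.03224 = 0.001529 mol.
From the balanced equation, 2 mol KMnO4 reacts with 5 mol H2O2, so n(H2O2) = 0.001529 x 5/2 = 0.003822 mol.
[H2O2] = 0.003822 / 0.01586 L = 0.241 M.

0.241 M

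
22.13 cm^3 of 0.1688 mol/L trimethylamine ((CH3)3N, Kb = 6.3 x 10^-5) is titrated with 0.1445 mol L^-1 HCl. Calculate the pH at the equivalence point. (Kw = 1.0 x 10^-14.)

5.45

n((CH3)3N) = 0.1688 x 0.02213 = 0.003736 mol; V(HCl) at equivalence = 0.003736/0.1445 = 0.02585 L.
At equivalence the base is fully converted to (CH3)3NH+; total volume = 0.04798 L, so [(CH3)3NH+] = 0.003736/0.04798 = 0.07785 M.
Ka((CH3)3NH+) = Kw/Kb = 1.0e-14 / 6.3 x 10^-5 = 1.59e-10.
[H^+] = sqrt(Ka x [(CH3)3NH+]) = sqrt(1.59e-10 x 0.07785) = 3.52e-6 M.
pH = -log(3.52e-6) = 5.45.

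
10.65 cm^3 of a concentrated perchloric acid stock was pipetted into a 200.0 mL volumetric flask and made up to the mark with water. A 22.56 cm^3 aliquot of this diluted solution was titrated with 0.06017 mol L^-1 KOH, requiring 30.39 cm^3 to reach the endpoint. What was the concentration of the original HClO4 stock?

1.52 M

n(KOH) = 0.06017 x 0.03039 = 0.001829 mol.
n(HClO4) in the aliquot = 0.001829 mol.
[diluted HClO4] = 0.001829 / 0.02256 = 0.08105 M.
Dilution factor = 200.0/10.65 = 18.78, so [stock] = 0.08105 x 18.78 = 1.52 M.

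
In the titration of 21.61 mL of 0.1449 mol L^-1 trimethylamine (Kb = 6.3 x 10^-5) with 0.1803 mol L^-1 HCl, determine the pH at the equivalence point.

n((CH3)3N) = 0.1449 x 0.02161 = 0.003131 mol; V(HCl) at equivalence = 0.003131/0.1803 = 0.01737 L.
At equivalence the base is fully converted to (CH3)3NH+; total volume = 0.03898 L, so [(CH3)3NH+] = 0.003131/0.03898 = 0.08034 M.
Ka((CH3)3NH+) = Kw/Kb = 1.0e-14 / 6.3 x 10^-5 = 1.59e-10.
[H^+] = sqrt(Ka x [(CH3)3NH+]) = sqrt(1.59e-10 x 0.08034) = 3.57e-6 M.
pH = -log(3.57e-6) = 5.45.

5.45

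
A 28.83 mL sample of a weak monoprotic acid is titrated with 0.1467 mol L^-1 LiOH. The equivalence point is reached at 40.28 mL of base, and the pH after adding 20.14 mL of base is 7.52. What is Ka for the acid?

3.0 x 10^-8

20.14 mL is half of the equivalence volume, so this is the half-equivalence point where [HA] = [A^-].
At half-equivalence pH = pKa, so pKa = 7.52.
Ka = 10^(-7.52) = 3.0 x 10^-8.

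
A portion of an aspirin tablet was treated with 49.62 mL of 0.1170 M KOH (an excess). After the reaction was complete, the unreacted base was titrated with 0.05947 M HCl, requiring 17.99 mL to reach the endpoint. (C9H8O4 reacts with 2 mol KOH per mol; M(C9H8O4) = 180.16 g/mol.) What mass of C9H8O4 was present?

0.427 g

Total n(KOH) added = 0.1170 x 0.04962 = 0.005806 mol.
n(HCl) used = 0.05947 x 0.01799 = 0.001070 mol, which equals the excess n(KOH).
So n(KOH) consumed by the sample = 0.005806 - 0.001070 = 0.004736 mol.
n(C9H8O4) = 0.004736 / 2 = 0.002368 mol.
mass = 0.002368 mol x 180.16 g/mol = 0.427 g.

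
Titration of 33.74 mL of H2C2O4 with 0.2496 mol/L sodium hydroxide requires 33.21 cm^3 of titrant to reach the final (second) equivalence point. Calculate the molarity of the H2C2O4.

0.123 M

n(NaOH) = 0.2496 x 0.03321 = 0.008289 mol.
At the final (second) equivalence point, 2 mol OH^- react per mol H2C2O4, so n(H2C2O4) = 0.008289 / 2 = 0.004145 mol.
[H2C2O4] = 0.004145 / 0.03374 L = 0.123 M.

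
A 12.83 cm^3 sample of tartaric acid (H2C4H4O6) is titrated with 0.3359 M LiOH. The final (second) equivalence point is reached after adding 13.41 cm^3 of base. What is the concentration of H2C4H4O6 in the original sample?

n(LiOH) = 0.3359 x 0.01341 = 0.004504 mol.
At the final (second) equivalence point, 2 mol OH^- react per mol H2C4H4O6, so n(H2C4H4O6) = 0.004504 / 2 = 0.002252 mol.
[H2C4H4O6] = 0.002252 / 0.01283 L = 0.176 M.

0.176 M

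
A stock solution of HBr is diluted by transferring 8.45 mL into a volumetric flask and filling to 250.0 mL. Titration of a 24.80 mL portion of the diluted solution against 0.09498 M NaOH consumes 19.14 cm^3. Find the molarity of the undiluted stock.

n(NaOH) = 0.09498 x 0.01914 = 0.001818 mol.
n(HBr) in the aliquot = 0.001818 mol.
[diluted HBr] = 0.001818 / 0.02480 = 0.07330 M.
Dilution factor = 250.0/8.450 = 29.59, so [stock] = 0.07330 x 29.59 = 2.17 M.

2.17 M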